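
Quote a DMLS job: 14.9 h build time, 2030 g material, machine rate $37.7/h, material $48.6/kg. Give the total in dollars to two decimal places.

Machine-time cost: 37.7 × 14.9 → $561.73.
Material cost: 48.6 × 2030/1000 → $98.658.
Total = 561.73 + 98.658 = 660.388 ≈ $660.39.

$660.39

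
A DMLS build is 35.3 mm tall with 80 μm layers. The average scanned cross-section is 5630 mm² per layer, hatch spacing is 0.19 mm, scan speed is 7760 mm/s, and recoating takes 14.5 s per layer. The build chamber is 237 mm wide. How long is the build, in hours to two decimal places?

Number of layers: 35.3 / 0.08 → 442 (rounded up).
Hatch length per layer = 5630 / 0.19 = 29631.6 mm.
Laser time per layer = 29631.6 / 7760 = 3.8185 s.
Layer cycle = 3.8185 + 14.5, so 18.3185 s.
442 layers × 18.3185 s/layer = 8096.777 s, i.e. 2.25 hours.

2.25 hours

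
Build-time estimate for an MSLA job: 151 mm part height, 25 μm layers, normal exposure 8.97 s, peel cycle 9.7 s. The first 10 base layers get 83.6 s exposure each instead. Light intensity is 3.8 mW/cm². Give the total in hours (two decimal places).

31.53 hours

Layer count = ceil(151 / 0.025) = 6040.
Burn-in layers = 10 × (83.6 + 9.7), so 933 s.
Remaining layers: 6030 × (8.97 + 9.7) → 112580.1 s.
Sum: 933 + 112580.1 = 113513.1 s → 31.53 hours.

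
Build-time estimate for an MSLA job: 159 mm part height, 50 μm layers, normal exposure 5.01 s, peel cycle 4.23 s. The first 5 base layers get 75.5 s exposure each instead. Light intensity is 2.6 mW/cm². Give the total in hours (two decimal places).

8.26 hours

Layers = ⌈159/0.05⌉ = 3180.
Bottom layers: 5 × (75.5 + 4.23) → 398.65 s.
Remaining layers = 3175 × (5.01 + 4.23) = 29337 s.
Sum: 398.65 + 29337 = 29735.65 s → 8.26 hours.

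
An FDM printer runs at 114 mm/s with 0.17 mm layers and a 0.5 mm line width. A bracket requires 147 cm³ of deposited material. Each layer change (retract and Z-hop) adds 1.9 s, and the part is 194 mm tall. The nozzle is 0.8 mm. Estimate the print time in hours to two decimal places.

4.82 hours

Bead cross-section = 0.17 × 0.5, so 0.085 mm².
Toolpath length = 147 cm³ / 0.085 mm² = 147000 / 0.085 = 1729411.8 mm.
Time extruding = 1729411.8 / 114, so 15170.3 s.
Layer count = ceil(194 / 0.17) = 1142.
Layer-change overhead = 1142 × 1.9, so 2169.8 s.
Altogether 15170.3 + 2169.8 = 17340.1 s, i.e. 4.82 hours.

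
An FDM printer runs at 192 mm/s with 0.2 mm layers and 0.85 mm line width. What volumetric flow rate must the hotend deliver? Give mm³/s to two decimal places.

Extrusion cross-section = 0.2 × 0.85 = 0.17 mm².
Q = v·A = 192 × 0.17 = 32.64 mm³/s.

32.64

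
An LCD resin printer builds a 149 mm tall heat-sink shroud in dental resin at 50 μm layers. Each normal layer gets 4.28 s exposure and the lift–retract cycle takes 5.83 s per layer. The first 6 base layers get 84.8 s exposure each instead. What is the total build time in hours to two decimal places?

8.50 hours

Layers = ⌈149/0.05⌉ = 2980.
Base layers = 6 × (84.8 + 5.83), so 543.78 s.
Normal layers: 2974 × (4.28 + 5.83) → 30067.14 s.
Total = 543.78 + 30067.14 = 30610.92 s = 8.50 hours.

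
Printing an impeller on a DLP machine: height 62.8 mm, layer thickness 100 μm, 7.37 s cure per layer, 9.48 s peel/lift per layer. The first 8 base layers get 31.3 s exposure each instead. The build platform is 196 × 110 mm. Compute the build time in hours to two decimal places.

Layer count = ceil(62.8 / 0.1) = 628.
Base layers: 8 × (31.3 + 9.48) → 326.24 s.
Normal layers: 620 × (7.37 + 9.48) → 10447 s.
Total = 326.24 + 10447 = 10773.24 s = 2.99 hours.

2.99 hours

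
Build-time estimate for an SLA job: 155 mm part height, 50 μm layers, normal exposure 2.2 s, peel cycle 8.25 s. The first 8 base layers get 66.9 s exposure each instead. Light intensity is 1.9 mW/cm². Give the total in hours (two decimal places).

Number of layers: 155 / 0.05 → 3100 (rounded up).
Bottom layers: 8 × (66.9 + 8.25) → 601.2 s.
Regular layers: 3092 × (2.2 + 8.25) → 32311.4 s.
Sum: 601.2 + 32311.4 = 32912.6 s → 9.14 hours.

9.14 hours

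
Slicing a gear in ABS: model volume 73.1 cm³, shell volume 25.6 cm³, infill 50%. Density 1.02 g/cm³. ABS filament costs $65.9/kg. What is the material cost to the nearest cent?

$3.32

Infill region: 73.1 − 25.6 → 47.5 cm³.
Infill volume = 0.50 × 47.5, so 23.75 cm³.
Total printed volume: 25.6 + 23.75 → 49.35 cm³.
Mass: 49.35 × 1.02 → 50.337 g.
Cost = 50.337 g / 1000 × $65.9/kg = $3.32.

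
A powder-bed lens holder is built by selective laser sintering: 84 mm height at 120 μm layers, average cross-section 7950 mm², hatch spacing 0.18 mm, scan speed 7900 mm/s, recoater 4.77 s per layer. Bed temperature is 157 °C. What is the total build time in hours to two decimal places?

Layers = ⌈84/0.12⌉ = 700.
Per-layer scan distance = 7950 / 0.18 = 44166.7 mm.
Per-layer scan time = 44166.7 / 7900, so 5.5907 s.
Time per layer = 5.5907 + 4.77 = 10.3607 s.
Build time = 700 × 10.3607 = 7252.49 s = 2.01 hours.

2.01 hours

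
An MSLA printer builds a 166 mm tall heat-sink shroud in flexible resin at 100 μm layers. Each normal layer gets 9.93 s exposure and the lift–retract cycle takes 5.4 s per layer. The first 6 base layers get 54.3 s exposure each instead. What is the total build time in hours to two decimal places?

7.14 hours

Number of layers: 166 / 0.1 → 1660 (rounded up).
Base layers: 6 × (54.3 + 5.4) → 358.2 s.
Regular layers = 1654 × (9.93 + 5.4) = 25355.82 s.
Sum: 358.2 + 25355.82 = 25714.02 s → 7.14 hours.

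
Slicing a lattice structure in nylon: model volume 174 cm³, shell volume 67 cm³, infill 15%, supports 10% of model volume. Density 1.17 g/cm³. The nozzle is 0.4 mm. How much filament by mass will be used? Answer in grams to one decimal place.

Volume inside the shell = 174 − 67, so 107 cm³.
Deposited infill = 0.15 × 107, so 16.05 cm³.
Support = 0.10 × 174, so 17.4 cm³.
Total extruded = 67 + 16.05 + 17.4 = 100.45 cm³.
Mass: 100.45 × 1.17 → 117.5265 g.

117.5 g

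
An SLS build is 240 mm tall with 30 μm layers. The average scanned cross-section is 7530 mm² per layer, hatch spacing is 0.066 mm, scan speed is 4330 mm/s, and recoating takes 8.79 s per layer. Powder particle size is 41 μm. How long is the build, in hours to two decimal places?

Layer count = ceil(240 / 0.03) = 8000.
Per-layer scan distance = 7530 / 0.066, so 114090.9 mm.
Laser time per layer = 114090.9 / 4330, so 26.3489 s.
Per-layer time = 26.3489 + 8.79 = 35.1389 s.
Total: 8000 × 35.1389 s = 281111.2 s → 78.09 hours.

78.09 hours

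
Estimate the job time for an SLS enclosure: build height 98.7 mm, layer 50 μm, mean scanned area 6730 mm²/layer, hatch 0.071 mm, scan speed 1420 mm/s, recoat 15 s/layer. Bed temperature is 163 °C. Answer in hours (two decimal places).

Layers = ⌈98.7/0.05⌉ = 1974.
Scan path per layer = 6730 / 0.071, so 94788.7 mm.
Laser time per layer = 94788.7 / 1420, so 66.7526 s.
Time per layer: 66.7526 + 15 → 81.7526 s.
Total: 1974 × 81.7526 s = 161379.6324 s → 44.83 hours.

44.83 hours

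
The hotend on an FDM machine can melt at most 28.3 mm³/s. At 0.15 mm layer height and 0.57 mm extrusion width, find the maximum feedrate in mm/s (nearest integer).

Extrusion cross-section: 0.15 × 0.57 → 0.0855 mm².
Max speed = 28.3 / 0.0855 = 330.99 ≈ 331 mm/s.

331 mm/s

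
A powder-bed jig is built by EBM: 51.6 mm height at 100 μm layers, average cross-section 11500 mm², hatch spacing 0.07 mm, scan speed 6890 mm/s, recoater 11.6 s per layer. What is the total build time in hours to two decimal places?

Layers = ⌈51.6/0.1⌉ = 516.
Scan path per layer: 11500 / 0.07 → 164285.7 mm.
Beam time per layer = 164285.7 / 6890, so 23.8441 s.
Layer cycle: 23.8441 + 11.6 → 35.4441 s.
516 layers × 35.4441 s/layer = 18289.1556 s, i.e. 5.08 hours.

5.08 hours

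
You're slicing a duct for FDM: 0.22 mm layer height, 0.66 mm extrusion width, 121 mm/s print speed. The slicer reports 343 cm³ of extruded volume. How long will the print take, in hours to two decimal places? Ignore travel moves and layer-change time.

5.42 hours

Line area = 0.22 × 0.66, so 0.1452 mm².
Toolpath length = 343 cm³ / 0.1452 mm² = 343000 / 0.1452 = 2362259 mm.
Time extruding = 2362259 / 121, so 19522.8 s.
19522.8 s = 5.42 hours.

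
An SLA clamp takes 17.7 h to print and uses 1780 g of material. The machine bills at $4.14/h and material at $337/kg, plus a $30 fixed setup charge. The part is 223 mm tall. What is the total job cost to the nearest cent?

Machine cost = 4.14 × 17.7 = $73.278.
Material cost = 337 × 1780/1000, so $599.86.
Adding setup: 73.278 + 599.86 + 30 → 703.138 ≈ $703.14.

$703.14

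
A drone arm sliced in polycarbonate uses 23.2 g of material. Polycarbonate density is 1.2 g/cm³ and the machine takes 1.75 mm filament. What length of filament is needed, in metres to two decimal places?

8.04 m

Volume = 23.2 g / 1.2 g·cm⁻³ = 19.3333 cm³ = 19333.3 mm³.
A = π r² = π × 0.875² = 2.4053 mm².
L = V/A = 19333.3/2.4053 = 8037.79 mm → 8.04 m.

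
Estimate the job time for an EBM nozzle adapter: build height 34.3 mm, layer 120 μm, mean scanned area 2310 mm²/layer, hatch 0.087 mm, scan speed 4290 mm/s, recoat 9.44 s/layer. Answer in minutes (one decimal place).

Number of layers: 34.3 / 0.12 → 286 (rounded up).
Per-layer scan distance = 2310 / 0.087, so 26551.7 mm.
Per-layer scan time = 26551.7 / 4290, so 6.1892 s.
Per-layer time: 6.1892 + 9.44 → 15.6292 s.
Total: 286 × 15.6292 s = 4469.9512 s → 74.5 minutes.

74.5 minutes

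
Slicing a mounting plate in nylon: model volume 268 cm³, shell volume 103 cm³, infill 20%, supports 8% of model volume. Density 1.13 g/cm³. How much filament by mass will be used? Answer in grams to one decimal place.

Volume inside the shell = 268 − 103, so 165 cm³.
Infill deposited: 0.20 × 165 → 33 cm³.
Support: 0.08 × 268 → 21.44 cm³.
Deposited volume = 103 + 33 + 21.44 = 157.44 cm³.
Mass = 157.44 × 1.13, so 177.9072 g.

177.9 g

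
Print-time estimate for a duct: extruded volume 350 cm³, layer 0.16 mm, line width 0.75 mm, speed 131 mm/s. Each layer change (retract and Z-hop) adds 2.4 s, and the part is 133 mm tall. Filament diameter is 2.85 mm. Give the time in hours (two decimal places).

6.74 hours

Extrusion cross-section = 0.16 × 0.75 = 0.12 mm².
Total extruded path = 350000/0.12 = 2916666.7 mm.
Print-move time = 2916666.7 / 131 = 22264.6 s.
Number of layers: 133 / 0.16 → 832 (rounded up).
Layer-change overhead = 832 × 2.4 = 1996.8 s.
Altogether 22264.6 + 1996.8 = 24261.4 s, i.e. 6.74 hours.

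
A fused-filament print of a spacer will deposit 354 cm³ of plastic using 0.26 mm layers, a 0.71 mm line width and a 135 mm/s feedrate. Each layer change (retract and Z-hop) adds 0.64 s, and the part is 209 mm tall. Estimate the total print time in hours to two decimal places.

4.09 hours

Line area = 0.26 × 0.71 = 0.1846 mm².
Toolpath length = 354 cm³ / 0.1846 mm² = 354000 / 0.1846 = 1917659.8 mm.
Extrusion time = 1917659.8 / 135 = 14204.9 s.
Layers = ⌈209/0.26⌉ = 804.
Z-hop total = 804 × 0.64 = 514.56 s.
Total = 14204.9 + 514.56 = 14719.46 s = 4.09 hours.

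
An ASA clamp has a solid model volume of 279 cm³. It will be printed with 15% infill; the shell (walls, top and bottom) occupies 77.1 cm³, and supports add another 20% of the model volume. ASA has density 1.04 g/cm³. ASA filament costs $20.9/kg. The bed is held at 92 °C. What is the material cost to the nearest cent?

Infill region = 279 − 77.1, so 201.9 cm³.
Infill deposited = 0.15 × 201.9, so 30.285 cm³.
Support = 0.20 × 279 = 55.8 cm³.
Total printed volume: 77.1 + 30.285 + 55.8 → 163.185 cm³.
Mass: 163.185 × 1.04 → 169.7124 g.
At $20.9/kg: 169.7124/1000 × 20.9 = $3.55.

$3.55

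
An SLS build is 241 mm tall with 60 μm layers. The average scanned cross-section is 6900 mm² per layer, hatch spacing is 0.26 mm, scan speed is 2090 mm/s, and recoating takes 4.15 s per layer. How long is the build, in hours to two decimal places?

Layer count = ceil(241 / 0.06) = 4017.
Per-layer scan distance: 6900 / 0.26 → 26538.5 mm.
Laser time per layer = 26538.5 / 2090, so 12.6978 s.
Time per layer = 12.6978 + 4.15 = 16.8478 s.
Build time = 4017 × 16.8478 = 67677.6126 s = 18.80 hours.

18.80 hours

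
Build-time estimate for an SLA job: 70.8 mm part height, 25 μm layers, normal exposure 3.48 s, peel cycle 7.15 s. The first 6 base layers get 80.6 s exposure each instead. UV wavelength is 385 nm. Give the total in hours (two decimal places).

Layer count = ceil(70.8 / 0.025) = 2832.
Base layers = 6 × (80.6 + 7.15) = 526.5 s.
Remaining layers: 2826 × (3.48 + 7.15) → 30040.38 s.
Sum: 526.5 + 30040.38 = 30566.88 s → 8.49 hours.

8.49 hours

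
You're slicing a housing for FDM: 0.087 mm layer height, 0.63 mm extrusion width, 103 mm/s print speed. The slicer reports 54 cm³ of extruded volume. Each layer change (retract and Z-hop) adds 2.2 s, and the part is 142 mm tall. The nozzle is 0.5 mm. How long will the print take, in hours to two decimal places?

Bead cross-section = 0.087 × 0.63, so 0.05481 mm².
Path length: 54000 mm³ / 0.05481 mm² → 985221.7 mm.
Print-move time: 985221.7 / 103 → 9565.3 s.
Number of layers: 142 / 0.087 → 1633 (rounded up).
Non-print overhead: 1633 × 2.2 → 3592.6 s.
Total = 9565.3 + 3592.6 = 13157.9 s = 3.65 hours.

3.65 hours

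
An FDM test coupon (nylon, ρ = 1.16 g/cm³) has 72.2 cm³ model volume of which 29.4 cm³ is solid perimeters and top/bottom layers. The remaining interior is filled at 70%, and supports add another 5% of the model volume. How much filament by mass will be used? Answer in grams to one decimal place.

Interior volume = 72.2 − 29.4 = 42.8 cm³.
Infill volume = 0.70 × 42.8, so 29.96 cm³.
Support = 0.05 × 72.2, so 3.61 cm³.
Total extruded: 29.4 + 29.96 + 3.61 → 62.97 cm³.
Mass = 62.97 × 1.16, so 73.0452 g.

73.0 g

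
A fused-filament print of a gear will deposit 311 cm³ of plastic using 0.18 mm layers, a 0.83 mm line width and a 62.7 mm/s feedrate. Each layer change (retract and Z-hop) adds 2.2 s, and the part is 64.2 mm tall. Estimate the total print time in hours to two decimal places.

9.44 hours

Line area: 0.18 × 0.83 → 0.1494 mm².
Total extruded path = 311000/0.1494 = 2081660 mm.
Time extruding: 2081660 / 62.7 → 33200.3 s.
Layer count = ceil(64.2 / 0.18) = 357.
Layer-change overhead: 357 × 2.2 → 785.4 s.
Total = 33200.3 + 785.4 = 33985.7 s = 9.44 hours.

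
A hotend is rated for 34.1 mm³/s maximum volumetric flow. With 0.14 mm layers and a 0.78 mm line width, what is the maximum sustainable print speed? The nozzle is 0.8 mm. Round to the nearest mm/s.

Extrusion cross-section = 0.14 × 0.78 = 0.1092 mm².
Max speed = 34.1 / 0.1092 = 312.27 ≈ 312 mm/s.

312 mm/s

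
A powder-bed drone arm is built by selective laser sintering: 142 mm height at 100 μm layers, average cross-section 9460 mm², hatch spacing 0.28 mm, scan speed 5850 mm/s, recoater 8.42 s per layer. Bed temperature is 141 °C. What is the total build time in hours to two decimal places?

Layers = ⌈142/0.1⌉ = 1420.
Hatch length per layer = 9460 / 0.28 = 33785.7 mm.
Per-layer scan time = 33785.7 / 5850, so 5.7753 s.
Per-layer time: 5.7753 + 8.42 → 14.1953 s.
Total: 1420 × 14.1953 s = 20157.326 s → 5.60 hours.

5.60 hours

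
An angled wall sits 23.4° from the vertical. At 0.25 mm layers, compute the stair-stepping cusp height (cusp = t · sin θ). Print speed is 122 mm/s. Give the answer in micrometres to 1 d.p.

99.3 μm

Cusp = layer height × sin(23.4°) = 0.25 × 0.3971 = 0.099275 mm = 99.3 μm.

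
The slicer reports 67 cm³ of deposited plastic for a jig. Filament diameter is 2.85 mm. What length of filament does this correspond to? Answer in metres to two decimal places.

10.50 m

A = π r² = π × 1.425² = 6.3794 mm².
Length = 67 cm³ / 6.3794 mm² = 67000 / 6.3794 = 10502.56 mm = 10.50 m.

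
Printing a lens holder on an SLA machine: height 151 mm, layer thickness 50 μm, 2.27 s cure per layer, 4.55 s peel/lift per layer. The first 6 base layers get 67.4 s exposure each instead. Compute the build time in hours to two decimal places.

5.83 hours

Layers = ⌈151/0.05⌉ = 3020.
Base layers = 6 × (67.4 + 4.55) = 431.7 s.
Normal layers = 3014 × (2.27 + 4.55) = 20555.48 s.
Total = 431.7 + 20555.48 = 20987.18 s = 5.83 hours.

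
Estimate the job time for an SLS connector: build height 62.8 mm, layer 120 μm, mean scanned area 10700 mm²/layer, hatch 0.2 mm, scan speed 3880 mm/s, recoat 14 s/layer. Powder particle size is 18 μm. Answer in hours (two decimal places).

Number of layers: 62.8 / 0.12 → 524 (rounded up).
Per-layer scan distance = 10700 / 0.2 = 53500 mm.
Scan time per layer = 53500 / 3880, so 13.7887 s.
Time per layer = 13.7887 + 14, so 27.7887 s.
524 layers × 27.7887 s/layer = 14561.2788 s, i.e. 4.04 hours.

4.04 hours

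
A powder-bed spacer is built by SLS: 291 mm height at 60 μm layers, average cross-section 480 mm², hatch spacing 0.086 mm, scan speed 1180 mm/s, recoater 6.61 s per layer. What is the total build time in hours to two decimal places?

Layers = ⌈291/0.06⌉ = 4850.
Scan path per layer = 480 / 0.086, so 5581.4 mm.
Laser time per layer: 5581.4 / 1180 → 4.73 s.
Time per layer: 4.73 + 6.61 → 11.34 s.
Build time = 4850 × 11.34 = 54999 s = 15.28 hours.

15.28 hours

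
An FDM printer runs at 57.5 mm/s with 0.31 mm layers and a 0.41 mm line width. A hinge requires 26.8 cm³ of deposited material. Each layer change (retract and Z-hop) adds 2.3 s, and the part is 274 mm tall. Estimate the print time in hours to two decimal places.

1.58 hours

Extrusion cross-section = 0.31 × 0.41 = 0.1271 mm².
Path length: 26800 mm³ / 0.1271 mm² → 210857.6 mm.
Time extruding = 210857.6 / 57.5, so 3667.1 s.
Number of layers: 274 / 0.31 → 884 (rounded up).
Z-hop total = 884 × 2.3 = 2033.2 s.
Altogether 3667.1 + 2033.2 = 5700.3 s, i.e. 1.58 hours.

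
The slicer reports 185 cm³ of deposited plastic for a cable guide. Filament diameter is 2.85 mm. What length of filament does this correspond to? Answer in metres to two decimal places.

29.00 m

Filament cross-section = π × (2.85/2)² = 6.3794 mm².
L = 185000 mm³ / 6.3794 mm² = 28999.59 mm, i.e. 29.00 m.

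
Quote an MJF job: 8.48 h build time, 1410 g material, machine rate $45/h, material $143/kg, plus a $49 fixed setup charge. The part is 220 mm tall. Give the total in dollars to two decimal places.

Machine-time cost = 45 × 8.48, so $381.60.
Material charge: 143 × 1410/1000 → $201.63.
Adding setup: 381.60 + 201.63 + 49 → $632.23.

$632.23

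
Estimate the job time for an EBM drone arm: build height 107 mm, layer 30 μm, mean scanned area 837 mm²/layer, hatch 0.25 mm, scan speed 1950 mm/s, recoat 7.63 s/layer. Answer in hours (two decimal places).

9.26 hours

Number of layers: 107 / 0.03 → 3567 (rounded up).
Hatch length per layer = 837 / 0.25 = 3348 mm.
Per-layer scan time = 3348 / 1950, so 1.7169 s.
Per-layer time: 1.7169 + 7.63 → 9.3469 s.
Total: 3567 × 9.3469 s = 33340.3923 s → 9.26 hours.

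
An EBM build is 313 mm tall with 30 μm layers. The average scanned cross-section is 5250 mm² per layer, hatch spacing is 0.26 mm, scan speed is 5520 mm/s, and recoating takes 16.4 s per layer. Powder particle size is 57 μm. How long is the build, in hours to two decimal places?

Number of layers: 313 / 0.03 → 10434 (rounded up).
Per-layer scan distance = 5250 / 0.26 = 20192.3 mm.
Per-layer scan time: 20192.3 / 5520 → 3.658 s.
Per-layer time: 3.658 + 16.4 → 20.058 s.
Total: 10434 × 20.058 s = 209285.172 s → 58.13 hours.

58.13 hours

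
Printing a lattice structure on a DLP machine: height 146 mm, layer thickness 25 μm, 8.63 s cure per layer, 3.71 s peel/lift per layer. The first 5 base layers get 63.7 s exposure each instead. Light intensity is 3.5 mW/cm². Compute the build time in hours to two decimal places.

20.09 hours

Layer count = ceil(146 / 0.025) = 5840.
Bottom layers = 5 × (63.7 + 3.71) = 337.05 s.
Normal layers = 5835 × (8.63 + 3.71), so 72003.9 s.
Total = 337.05 + 72003.9 = 72340.95 s = 20.09 hours.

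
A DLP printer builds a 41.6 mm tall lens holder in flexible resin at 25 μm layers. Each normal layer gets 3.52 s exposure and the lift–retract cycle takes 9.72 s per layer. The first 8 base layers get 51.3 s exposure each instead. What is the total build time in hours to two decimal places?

6.23 hours

Layer count = ceil(41.6 / 0.025) = 1664.
Bottom layers: 8 × (51.3 + 9.72) → 488.16 s.
Regular layers = 1656 × (3.52 + 9.72) = 21925.44 s.
Sum: 488.16 + 21925.44 = 22413.6 s → 6.23 hours.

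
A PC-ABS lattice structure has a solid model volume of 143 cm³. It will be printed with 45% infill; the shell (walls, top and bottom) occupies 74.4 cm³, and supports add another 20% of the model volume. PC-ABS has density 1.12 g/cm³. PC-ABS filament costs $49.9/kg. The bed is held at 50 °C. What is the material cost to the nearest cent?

$7.48

Volume inside the shell = 143 − 74.4, so 68.6 cm³.
Infill volume: 0.45 × 68.6 → 30.87 cm³.
Support = 0.20 × 143, so 28.6 cm³.
Total extruded: 74.4 + 30.87 + 28.6 → 133.87 cm³.
Mass: 133.87 × 1.12 → 149.9344 g.
Cost = 149.9344 g / 1000 × $49.9/kg = $7.48.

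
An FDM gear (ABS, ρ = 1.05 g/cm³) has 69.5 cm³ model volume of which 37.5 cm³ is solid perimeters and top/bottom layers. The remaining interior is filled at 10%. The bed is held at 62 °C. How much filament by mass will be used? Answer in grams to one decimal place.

42.7 g

Interior volume = 69.5 − 37.5 = 32 cm³.
Deposited infill = 0.10 × 32, so 3.2 cm³.
Deposited volume = 37.5 + 3.2, so 40.7 cm³.
Mass = 40.7 × 1.05, so 42.735 g.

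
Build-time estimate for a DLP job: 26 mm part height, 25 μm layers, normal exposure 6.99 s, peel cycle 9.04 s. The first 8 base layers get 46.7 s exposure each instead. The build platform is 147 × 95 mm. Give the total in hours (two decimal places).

4.72 hours

Number of layers: 26 / 0.025 → 1040 (rounded up).
Base layers = 8 × (46.7 + 9.04), so 445.92 s.
Remaining layers = 1032 × (6.99 + 9.04), so 16542.96 s.
Sum: 445.92 + 16542.96 = 16988.88 s → 4.72 hours.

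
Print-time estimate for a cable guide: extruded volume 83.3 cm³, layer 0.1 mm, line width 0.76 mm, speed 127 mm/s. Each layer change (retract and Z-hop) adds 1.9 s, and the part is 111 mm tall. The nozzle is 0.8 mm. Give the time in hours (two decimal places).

2.98 hours

Line area: 0.1 × 0.76 → 0.076 mm².
Path length: 83300 mm³ / 0.076 mm² → 1096052.6 mm.
Print-move time: 1096052.6 / 127 → 8630.3 s.
Layers = ⌈111/0.1⌉ = 1110.
Layer-change overhead = 1110 × 1.9, so 2109 s.
Altogether 8630.3 + 2109 = 10739.3 s, i.e. 2.98 hours.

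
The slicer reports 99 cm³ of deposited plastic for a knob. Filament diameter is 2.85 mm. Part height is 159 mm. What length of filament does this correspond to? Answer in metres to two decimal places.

A = π r² = π × 1.425² = 6.3794 mm².
L = 99000 mm³ / 6.3794 mm² = 15518.7 mm, i.e. 15.52 m.

15.52 m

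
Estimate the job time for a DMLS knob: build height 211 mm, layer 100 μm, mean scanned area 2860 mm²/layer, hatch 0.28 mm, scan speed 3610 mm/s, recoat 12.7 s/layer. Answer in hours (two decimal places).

Number of layers: 211 / 0.1 → 2110 (rounded up).
Per-layer scan distance: 2860 / 0.28 → 10214.3 mm.
Per-layer scan time: 10214.3 / 3610 → 2.8294 s.
Layer cycle = 2.8294 + 12.7 = 15.5294 s.
2110 layers × 15.5294 s/layer = 32767.034 s, i.e. 9.10 hours.

9.10 hours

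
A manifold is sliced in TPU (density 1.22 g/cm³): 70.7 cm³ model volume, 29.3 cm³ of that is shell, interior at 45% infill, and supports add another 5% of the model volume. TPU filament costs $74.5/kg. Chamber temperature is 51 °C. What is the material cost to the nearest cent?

Interior volume = 70.7 − 29.3, so 41.4 cm³.
Deposited infill: 0.45 × 41.4 → 18.63 cm³.
Support = 0.05 × 70.7, so 3.535 cm³.
Deposited volume: 29.3 + 18.63 + 3.535 → 51.465 cm³.
Mass = 51.465 × 1.22, so 62.7873 g.
At $74.5/kg: 62.7873/1000 × 74.5 = $4.68.

$4.68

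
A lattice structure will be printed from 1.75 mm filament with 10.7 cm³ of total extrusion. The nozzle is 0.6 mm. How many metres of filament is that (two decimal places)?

4.45 m

Cross-section of 1.75 mm filament: π·(1.75/2)² = 2.4053 mm².
L = 10700 mm³ / 2.4053 mm² = 4448.51 mm, i.e. 4.45 m.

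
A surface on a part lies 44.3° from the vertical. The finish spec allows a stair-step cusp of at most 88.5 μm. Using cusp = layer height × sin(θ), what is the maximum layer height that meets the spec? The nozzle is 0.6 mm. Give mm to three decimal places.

sin(44.3°) = 0.6984; t_max = 0.0885/0.6984 = 0.127 mm.

0.127 mm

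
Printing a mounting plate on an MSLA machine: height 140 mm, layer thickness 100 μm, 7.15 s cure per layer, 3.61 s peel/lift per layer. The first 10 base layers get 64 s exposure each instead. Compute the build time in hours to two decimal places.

4.34 hours

Layers = ⌈140/0.1⌉ = 1400.
Burn-in layers = 10 × (64 + 3.61) = 676.1 s.
Regular layers = 1390 × (7.15 + 3.61) = 14956.4 s.
Total = 676.1 + 14956.4 = 15632.5 s = 4.34 hours.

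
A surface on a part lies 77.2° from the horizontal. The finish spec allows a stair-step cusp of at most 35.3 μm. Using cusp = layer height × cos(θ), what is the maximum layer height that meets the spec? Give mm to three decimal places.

0.159 mm

Layer height = cusp / cos(77.2°) = 0.0353 / 0.2215 = 0.159 mm.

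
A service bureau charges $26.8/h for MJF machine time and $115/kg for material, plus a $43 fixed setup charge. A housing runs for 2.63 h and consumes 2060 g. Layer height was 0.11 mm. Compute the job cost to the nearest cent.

Machine cost = 26.8 × 2.63 = $70.484.
Material cost: 115 × 2060/1000 → $236.90.
Adding setup: 70.484 + 236.90 + 43 → 350.384 ≈ $350.38.

$350.38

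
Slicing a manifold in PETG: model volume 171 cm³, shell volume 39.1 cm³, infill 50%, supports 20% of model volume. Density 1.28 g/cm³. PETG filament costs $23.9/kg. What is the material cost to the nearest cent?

$4.26

Interior volume: 171 − 39.1 → 131.9 cm³.
Infill deposited = 0.50 × 131.9 = 65.95 cm³.
Support = 0.20 × 171 = 34.2 cm³.
Total extruded = 39.1 + 65.95 + 34.2 = 139.25 cm³.
Mass: 139.25 × 1.28 → 178.24 g.
At $23.9/kg: 178.24/1000 × 23.9 = $4.26.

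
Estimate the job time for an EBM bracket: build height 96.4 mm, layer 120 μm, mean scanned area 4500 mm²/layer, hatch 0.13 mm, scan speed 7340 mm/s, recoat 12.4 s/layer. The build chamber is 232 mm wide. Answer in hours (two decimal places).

Layer count = ceil(96.4 / 0.12) = 804.
Per-layer scan distance: 4500 / 0.13 → 34615.4 mm.
Scan time per layer = 34615.4 / 7340 = 4.716 s.
Time per layer = 4.716 + 12.4, so 17.116 s.
Total: 804 × 17.116 s = 13761.264 s → 3.82 hours.

3.82 hours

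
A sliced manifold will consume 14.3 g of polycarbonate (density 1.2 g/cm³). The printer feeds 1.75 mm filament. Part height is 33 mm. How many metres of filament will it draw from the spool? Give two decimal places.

Volume = 14.3 g / 1.2 g·cm⁻³ = 11.9167 cm³ = 11916.7 mm³.
A = π r² = π × 0.875² = 2.4053 mm².
Length = 11916.7 / 2.4053 = 4954.35 mm = 4.95 m.

4.95 m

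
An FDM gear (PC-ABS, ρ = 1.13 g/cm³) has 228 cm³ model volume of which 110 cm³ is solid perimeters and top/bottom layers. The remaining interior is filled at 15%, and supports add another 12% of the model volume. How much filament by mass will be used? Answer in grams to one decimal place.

Infill region = 228 − 110, so 118 cm³.
Infill volume = 0.15 × 118 = 17.7 cm³.
Support = 0.12 × 228 = 27.36 cm³.
Deposited volume = 110 + 17.7 + 27.36, so 155.06 cm³.
Mass: 155.06 × 1.13 → 175.2178 g.

175.2 g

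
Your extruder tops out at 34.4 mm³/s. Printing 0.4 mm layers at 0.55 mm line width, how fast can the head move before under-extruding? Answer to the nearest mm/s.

Extrusion cross-section = 0.4 × 0.55, so 0.22 mm².
v_max = Q/A = 34.4/0.22 = 156.36 mm/s → 156 mm/s.

156 mm/s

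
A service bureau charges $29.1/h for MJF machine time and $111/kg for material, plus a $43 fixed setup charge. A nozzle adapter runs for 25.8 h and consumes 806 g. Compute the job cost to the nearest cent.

$883.25

Machine-time cost: 29.1 × 25.8 → $750.78.
Material charge = 111 × 806/1000, so $89.466.
Adding setup: 750.78 + 89.466 + 43 → 883.246 ≈ $883.25.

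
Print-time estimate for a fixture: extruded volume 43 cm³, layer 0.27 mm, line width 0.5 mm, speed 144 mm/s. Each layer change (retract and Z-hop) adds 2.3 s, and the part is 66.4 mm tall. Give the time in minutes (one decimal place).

Line area = 0.27 × 0.5 = 0.135 mm².
Toolpath length = 43 cm³ / 0.135 mm² = 43000 / 0.135 = 318518.5 mm.
Print-move time: 318518.5 / 144 → 2211.9 s.
Layer count = ceil(66.4 / 0.27) = 246.
Layer-change overhead = 246 × 2.3 = 565.8 s.
Total = 2211.9 + 565.8 = 2777.7 s = 46.3 minutes.

46.3 minutes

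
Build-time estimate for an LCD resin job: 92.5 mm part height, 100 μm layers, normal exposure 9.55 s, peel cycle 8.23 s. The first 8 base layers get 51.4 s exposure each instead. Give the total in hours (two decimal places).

Number of layers: 92.5 / 0.1 → 925 (rounded up).
Base layers = 8 × (51.4 + 8.23) = 477.04 s.
Regular layers = 917 × (9.55 + 8.23), so 16304.26 s.
Total = 477.04 + 16304.26 = 16781.3 s = 4.66 hours.

4.66 hours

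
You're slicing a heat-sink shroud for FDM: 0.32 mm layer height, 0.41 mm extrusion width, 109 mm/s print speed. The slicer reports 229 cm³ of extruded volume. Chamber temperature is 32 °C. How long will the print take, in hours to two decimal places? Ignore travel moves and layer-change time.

4.45 hours

Line area: 0.32 × 0.41 → 0.1312 mm².
Total extruded path = 229000/0.1312 = 1745426.8 mm.
Extrusion time = 1745426.8 / 109 = 16013.1 s.
In the requested units: 16013.1 s = 4.45 hours.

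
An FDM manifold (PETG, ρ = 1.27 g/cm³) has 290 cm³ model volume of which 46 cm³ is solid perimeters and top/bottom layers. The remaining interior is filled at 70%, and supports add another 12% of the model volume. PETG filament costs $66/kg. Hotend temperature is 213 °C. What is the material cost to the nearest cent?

Interior volume: 290 − 46 → 244 cm³.
Infill deposited = 0.70 × 244, so 170.8 cm³.
Support = 0.12 × 290 = 34.8 cm³.
Total extruded = 46 + 170.8 + 34.8 = 251.6 cm³.
Mass: 251.6 × 1.27 → 319.532 g.
Cost = 319.532 g / 1000 × $66/kg = $21.09.

$21.09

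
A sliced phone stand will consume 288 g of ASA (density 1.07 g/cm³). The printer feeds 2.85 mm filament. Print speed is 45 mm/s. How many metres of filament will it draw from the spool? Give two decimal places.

42.19 m

Extruded volume: 288/1.07 = 269.1589 cm³ (269158.9 mm³).
A = π r² = π × 1.425² = 6.3794 mm².
L = V/A = 269158.9/6.3794 = 42191.88 mm → 42.19 m.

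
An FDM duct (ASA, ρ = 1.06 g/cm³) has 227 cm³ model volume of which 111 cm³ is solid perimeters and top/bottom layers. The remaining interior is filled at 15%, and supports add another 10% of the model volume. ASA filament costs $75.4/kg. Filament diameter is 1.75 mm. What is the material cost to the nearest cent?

$12.08

Volume inside the shell = 227 − 111, so 116 cm³.
Deposited infill: 0.15 × 116 → 17.4 cm³.
Support = 0.10 × 227 = 22.7 cm³.
Total extruded = 111 + 17.4 + 22.7, so 151.1 cm³.
Mass = 151.1 × 1.06 = 160.166 g.
Cost = 160.166 g / 1000 × $75.4/kg = $12.08.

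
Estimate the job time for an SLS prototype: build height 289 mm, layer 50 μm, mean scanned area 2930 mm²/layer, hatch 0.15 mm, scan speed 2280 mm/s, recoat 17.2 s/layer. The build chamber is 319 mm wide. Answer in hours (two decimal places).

Layer count = ceil(289 / 0.05) = 5780.
Per-layer scan distance = 2930 / 0.15 = 19533.3 mm.
Laser time per layer: 19533.3 / 2280 → 8.5672 s.
Per-layer time: 8.5672 + 17.2 → 25.7672 s.
Total: 5780 × 25.7672 s = 148934.416 s → 41.37 hours.

41.37 hours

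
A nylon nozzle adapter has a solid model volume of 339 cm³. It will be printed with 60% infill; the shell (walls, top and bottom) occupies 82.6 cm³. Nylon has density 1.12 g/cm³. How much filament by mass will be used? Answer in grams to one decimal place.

264.8 g

Volume inside the shell = 339 − 82.6, so 256.4 cm³.
Infill deposited = 0.60 × 256.4, so 153.84 cm³.
Deposited volume = 82.6 + 153.84 = 236.44 cm³.
Mass = 236.44 × 1.12, so 264.8128 g.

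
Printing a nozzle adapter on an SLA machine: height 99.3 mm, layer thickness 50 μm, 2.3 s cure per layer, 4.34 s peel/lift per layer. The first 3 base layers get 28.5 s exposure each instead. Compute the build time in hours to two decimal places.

Number of layers: 99.3 / 0.05 → 1986 (rounded up).
Burn-in layers: 3 × (28.5 + 4.34) → 98.52 s.
Normal layers = 1983 × (2.3 + 4.34) = 13167.12 s.
Total = 98.52 + 13167.12 = 13265.64 s = 3.68 hours.

3.68 hours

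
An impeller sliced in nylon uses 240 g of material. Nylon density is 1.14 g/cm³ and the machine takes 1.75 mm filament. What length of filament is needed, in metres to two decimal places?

87.53 m

Volume = 240 g / 1.14 g·cm⁻³ = 210.5263 cm³ = 210526.3 mm³.
Filament cross-section = π × (1.75/2)² = 2.4053 mm².
Length = 210526.3 / 2.4053 = 87526.01 mm = 87.53 m.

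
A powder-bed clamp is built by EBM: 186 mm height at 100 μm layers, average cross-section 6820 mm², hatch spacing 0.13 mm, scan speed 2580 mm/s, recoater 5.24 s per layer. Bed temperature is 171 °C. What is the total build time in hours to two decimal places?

13.21 hours

Layers = ⌈186/0.1⌉ = 1860.
Scan path per layer: 6820 / 0.13 → 52461.5 mm.
Beam time per layer = 52461.5 / 2580 = 20.3339 s.
Layer cycle: 20.3339 + 5.24 → 25.5739 s.
1860 layers × 25.5739 s/layer = 47567.454 s, i.e. 13.21 hours.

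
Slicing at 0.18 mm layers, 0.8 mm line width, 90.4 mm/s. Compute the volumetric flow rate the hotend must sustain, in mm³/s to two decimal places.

13.02

Extrusion cross-section = 0.18 × 0.8 = 0.144 mm².
Volumetric flow = 90.4 × 0.144 = 13.02 mm³/s.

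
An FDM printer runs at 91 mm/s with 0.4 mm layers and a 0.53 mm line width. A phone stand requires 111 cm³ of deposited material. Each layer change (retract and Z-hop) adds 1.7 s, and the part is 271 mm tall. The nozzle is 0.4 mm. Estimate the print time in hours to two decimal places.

Bead cross-section: 0.4 × 0.53 → 0.212 mm².
Path length: 111000 mm³ / 0.212 mm² → 523584.9 mm.
Time extruding = 523584.9 / 91 = 5753.7 s.
Layers = ⌈271/0.4⌉ = 678.
Non-print overhead = 678 × 1.7, so 1152.6 s.
Altogether 5753.7 + 1152.6 = 6906.3 s, i.e. 1.92 hours.

1.92 hours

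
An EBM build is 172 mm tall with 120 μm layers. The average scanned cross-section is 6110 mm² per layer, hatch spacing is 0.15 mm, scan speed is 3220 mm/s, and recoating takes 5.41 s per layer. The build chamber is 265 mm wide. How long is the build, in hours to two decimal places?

Layers = ⌈172/0.12⌉ = 1434.
Hatch length per layer = 6110 / 0.15, so 40733.3 mm.
Per-layer scan time = 40733.3 / 3220 = 12.6501 s.
Layer cycle = 12.6501 + 5.41, so 18.0601 s.
Total: 1434 × 18.0601 s = 25898.1834 s → 7.19 hours.

7.19 hours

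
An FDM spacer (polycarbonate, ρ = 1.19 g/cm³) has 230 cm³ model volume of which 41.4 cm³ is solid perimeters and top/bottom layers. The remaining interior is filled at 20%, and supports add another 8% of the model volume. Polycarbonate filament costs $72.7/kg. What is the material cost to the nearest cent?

$8.44

Volume inside the shell: 230 − 41.4 → 188.6 cm³.
Deposited infill = 0.20 × 188.6 = 37.72 cm³.
Support: 0.08 × 230 → 18.4 cm³.
Total printed volume = 41.4 + 37.72 + 18.4 = 97.52 cm³.
Mass = 97.52 × 1.19 = 116.0488 g.
At $72.7/kg: 116.0488/1000 × 72.7 = $8.44.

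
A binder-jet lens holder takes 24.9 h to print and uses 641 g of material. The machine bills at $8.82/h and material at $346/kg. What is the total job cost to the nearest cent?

$441.40

Machine cost: 8.82 × 24.9 → $219.618.
Material charge = 346 × 641/1000, so $221.786.
Job cost: 219.618 + 221.786 = 441.404 ≈ $441.40.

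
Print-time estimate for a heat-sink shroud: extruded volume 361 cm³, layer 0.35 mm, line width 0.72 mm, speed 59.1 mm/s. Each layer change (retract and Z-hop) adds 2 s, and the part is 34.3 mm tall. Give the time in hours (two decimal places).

Extrusion cross-section = 0.35 × 0.72, so 0.252 mm².
Total extruded path = 361000/0.252 = 1432539.7 mm.
Extrusion time = 1432539.7 / 59.1 = 24239.3 s.
Number of layers: 34.3 / 0.35 → 98 (rounded up).
Layer-change overhead: 98 × 2 → 196 s.
Total = 24239.3 + 196 = 24435.3 s = 6.79 hours.

6.79 hours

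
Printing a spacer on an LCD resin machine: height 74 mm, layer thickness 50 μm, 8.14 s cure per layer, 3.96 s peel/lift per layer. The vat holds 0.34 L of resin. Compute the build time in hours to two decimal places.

Number of layers: 74 / 0.05 → 1480 (rounded up).
Per-layer time = 8.14 + 3.96, so 12.1 s.
Build time: 1480 × 12.1 s = 17908 s, i.e. 4.97 hours.

4.97 hours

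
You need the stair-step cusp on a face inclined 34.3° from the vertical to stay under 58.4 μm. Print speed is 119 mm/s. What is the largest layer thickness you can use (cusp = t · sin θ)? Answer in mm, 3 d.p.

t = h_c / sin θ = 0.0584 / 0.5635 = 0.104 mm.

0.104 mm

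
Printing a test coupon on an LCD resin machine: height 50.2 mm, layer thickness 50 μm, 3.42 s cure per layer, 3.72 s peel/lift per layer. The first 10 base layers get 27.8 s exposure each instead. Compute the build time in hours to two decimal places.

2.06 hours

Layer count = ceil(50.2 / 0.05) = 1004.
Bottom layers = 10 × (27.8 + 3.72), so 315.2 s.
Normal layers: 994 × (3.42 + 3.72) → 7097.16 s.
Total = 315.2 + 7097.16 = 7412.36 s = 2.06 hours.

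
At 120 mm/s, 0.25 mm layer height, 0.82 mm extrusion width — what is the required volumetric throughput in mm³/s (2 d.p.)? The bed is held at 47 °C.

Bead cross-section = 0.25 × 0.82, so 0.205 mm².
Q = v·A = 120 × 0.205 = 24.60 mm³/s.

24.60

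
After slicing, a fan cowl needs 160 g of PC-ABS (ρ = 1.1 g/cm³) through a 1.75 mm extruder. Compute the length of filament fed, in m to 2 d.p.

Volume = 160 g / 1.1 g·cm⁻³ = 145.4545 cm³ = 145454.5 mm³.
A = π r² = π × 0.875² = 2.4053 mm².
Length = 145454.5 / 2.4053 = 60472.5 mm = 60.47 m.

60.47 m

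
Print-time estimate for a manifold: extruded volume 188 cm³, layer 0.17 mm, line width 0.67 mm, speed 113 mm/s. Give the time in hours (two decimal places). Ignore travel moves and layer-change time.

4.06 hours

Line area: 0.17 × 0.67 → 0.1139 mm².
Path length: 188000 mm³ / 0.1139 mm² → 1650570.7 mm.
Time extruding: 1650570.7 / 113 → 14606.8 s.
That's 14606.8 s → 4.06 hours.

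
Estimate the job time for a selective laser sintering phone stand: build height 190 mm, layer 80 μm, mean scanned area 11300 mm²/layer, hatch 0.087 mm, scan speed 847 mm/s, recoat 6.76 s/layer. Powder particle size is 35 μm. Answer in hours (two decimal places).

105.63 hours

Layers = ⌈190/0.08⌉ = 2375.
Hatch length per layer: 11300 / 0.087 → 129885.1 mm.
Scan time per layer = 129885.1 / 847, so 153.3472 s.
Per-layer time = 153.3472 + 6.76, so 160.1072 s.
Build time = 2375 × 160.1072 = 380254.6 s = 105.63 hours.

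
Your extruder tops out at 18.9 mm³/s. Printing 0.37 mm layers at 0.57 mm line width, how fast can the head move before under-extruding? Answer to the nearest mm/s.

90 mm/s

Bead cross-section = 0.37 × 0.57, so 0.2109 mm².
v_max = Q/A = 18.9/0.2109 = 89.62 mm/s → 90 mm/s.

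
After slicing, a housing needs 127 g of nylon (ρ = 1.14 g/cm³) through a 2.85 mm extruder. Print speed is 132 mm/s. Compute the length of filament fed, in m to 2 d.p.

Volume = 127 g / 1.14 g·cm⁻³ = 111.4035 cm³ = 111403.5 mm³.
Cross-section of 2.85 mm filament: π·(2.85/2)² = 6.3794 mm².
Length = 111403.5 / 6.3794 = 17463.01 mm = 17.46 m.

17.46 m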